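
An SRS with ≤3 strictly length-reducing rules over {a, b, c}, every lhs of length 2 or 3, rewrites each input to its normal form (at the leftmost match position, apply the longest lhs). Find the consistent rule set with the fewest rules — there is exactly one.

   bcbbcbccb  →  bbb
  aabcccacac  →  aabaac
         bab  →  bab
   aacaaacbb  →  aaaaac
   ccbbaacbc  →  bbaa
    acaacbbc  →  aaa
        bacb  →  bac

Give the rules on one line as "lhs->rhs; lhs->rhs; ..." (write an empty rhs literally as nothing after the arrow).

ca->a; cb->c; cc->

  | bcbbcbccb => bcbcbccb => bccbccb => bbccb => bbb
  | aabcccacac => aabcacac => aabacac => aabaac
  | bab
  | aacaaacbb => aaaaacbb => aaaaacb => aaaaac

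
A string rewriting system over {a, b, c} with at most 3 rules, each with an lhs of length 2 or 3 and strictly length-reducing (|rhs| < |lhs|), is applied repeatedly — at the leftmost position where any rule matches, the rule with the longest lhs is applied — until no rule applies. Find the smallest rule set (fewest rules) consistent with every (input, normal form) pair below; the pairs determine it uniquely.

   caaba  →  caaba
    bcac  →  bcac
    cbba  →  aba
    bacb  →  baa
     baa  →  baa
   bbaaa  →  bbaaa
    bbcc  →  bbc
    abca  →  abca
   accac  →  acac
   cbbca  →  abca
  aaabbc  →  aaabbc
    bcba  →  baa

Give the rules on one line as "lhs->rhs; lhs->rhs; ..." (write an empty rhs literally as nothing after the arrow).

  | caaba
  | bcac
  | cbba => aba
  | bacb => baa

cb->a; cc->c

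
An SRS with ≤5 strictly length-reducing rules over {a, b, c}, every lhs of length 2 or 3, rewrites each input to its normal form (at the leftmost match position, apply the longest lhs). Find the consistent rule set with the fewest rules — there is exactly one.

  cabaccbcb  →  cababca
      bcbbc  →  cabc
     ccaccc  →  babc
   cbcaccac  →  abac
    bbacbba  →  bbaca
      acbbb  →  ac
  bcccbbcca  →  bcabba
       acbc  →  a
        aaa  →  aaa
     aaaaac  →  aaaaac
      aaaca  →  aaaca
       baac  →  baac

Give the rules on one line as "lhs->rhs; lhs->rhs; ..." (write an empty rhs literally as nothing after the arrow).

  | cabaccbcb => cababbcb => cababca
  | bcbbc => cabc
  | ccaccc => baccc => babc
  | cbcaccac => accac => abac

bcb->ca; cb->c; cbc->; cc->b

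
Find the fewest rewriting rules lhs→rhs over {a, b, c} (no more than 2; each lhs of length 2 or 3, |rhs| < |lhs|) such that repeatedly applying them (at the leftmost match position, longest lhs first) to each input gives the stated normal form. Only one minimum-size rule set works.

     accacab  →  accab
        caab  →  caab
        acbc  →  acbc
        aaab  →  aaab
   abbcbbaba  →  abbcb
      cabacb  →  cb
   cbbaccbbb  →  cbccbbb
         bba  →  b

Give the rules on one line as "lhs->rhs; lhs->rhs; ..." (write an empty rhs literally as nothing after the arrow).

ba->; cac->c

  | accacab => accab
  | caab
  | acbc
  | aaab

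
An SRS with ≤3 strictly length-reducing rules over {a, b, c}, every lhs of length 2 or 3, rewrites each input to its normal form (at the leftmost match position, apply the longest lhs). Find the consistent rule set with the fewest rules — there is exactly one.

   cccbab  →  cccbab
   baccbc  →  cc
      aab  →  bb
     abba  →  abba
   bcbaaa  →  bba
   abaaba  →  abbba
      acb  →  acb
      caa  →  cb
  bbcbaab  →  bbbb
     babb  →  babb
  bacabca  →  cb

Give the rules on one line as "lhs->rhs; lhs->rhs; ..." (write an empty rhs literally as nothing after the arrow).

aa->b; bac->c; bc->

  | cccbab
  | baccbc => ccbc => cc
  | aab => bb
  | abba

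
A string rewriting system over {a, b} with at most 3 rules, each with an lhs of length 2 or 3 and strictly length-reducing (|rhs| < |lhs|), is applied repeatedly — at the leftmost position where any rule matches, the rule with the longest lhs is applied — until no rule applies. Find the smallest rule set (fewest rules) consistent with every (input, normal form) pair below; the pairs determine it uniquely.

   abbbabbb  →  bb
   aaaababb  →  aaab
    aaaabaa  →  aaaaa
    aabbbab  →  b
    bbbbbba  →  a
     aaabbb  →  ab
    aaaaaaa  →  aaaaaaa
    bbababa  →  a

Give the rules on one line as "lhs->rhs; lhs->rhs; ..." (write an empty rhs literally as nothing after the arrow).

abb->b; ba->; bba->a

  | abbbabbb => bbabbb => abbb => bb
  | aaaababb => aaaabb => aaab
  | aaaabaa => aaaaa
  | aabbbab => abbab => bab => b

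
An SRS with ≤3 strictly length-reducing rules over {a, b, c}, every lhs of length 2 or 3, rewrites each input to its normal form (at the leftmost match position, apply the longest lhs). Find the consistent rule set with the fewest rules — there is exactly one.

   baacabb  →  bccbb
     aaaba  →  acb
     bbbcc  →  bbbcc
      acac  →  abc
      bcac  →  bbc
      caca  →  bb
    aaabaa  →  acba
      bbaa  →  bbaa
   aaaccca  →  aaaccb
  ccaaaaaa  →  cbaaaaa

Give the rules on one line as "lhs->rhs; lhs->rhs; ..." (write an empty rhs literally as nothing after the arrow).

aab->cc; ca->b

  | baacabb => baabbb => bccbb
  | aaaba => acca => acb
  | bbbcc
  | acac => abc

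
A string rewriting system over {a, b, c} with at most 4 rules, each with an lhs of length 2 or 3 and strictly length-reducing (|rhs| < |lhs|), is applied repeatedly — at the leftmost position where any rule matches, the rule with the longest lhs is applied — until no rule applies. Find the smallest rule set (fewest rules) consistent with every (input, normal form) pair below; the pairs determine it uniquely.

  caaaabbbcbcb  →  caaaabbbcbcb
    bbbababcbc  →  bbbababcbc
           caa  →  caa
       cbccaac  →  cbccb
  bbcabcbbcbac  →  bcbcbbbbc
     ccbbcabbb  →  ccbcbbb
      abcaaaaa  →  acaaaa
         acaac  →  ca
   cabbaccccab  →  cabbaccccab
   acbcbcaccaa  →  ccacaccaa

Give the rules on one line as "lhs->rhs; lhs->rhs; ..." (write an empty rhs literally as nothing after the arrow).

aac->b; acb->ca; bca->c; cba->bb

  | caaaabbbcbcb
  | bbbababcbc
  | caa
  | cbccaac => cbccb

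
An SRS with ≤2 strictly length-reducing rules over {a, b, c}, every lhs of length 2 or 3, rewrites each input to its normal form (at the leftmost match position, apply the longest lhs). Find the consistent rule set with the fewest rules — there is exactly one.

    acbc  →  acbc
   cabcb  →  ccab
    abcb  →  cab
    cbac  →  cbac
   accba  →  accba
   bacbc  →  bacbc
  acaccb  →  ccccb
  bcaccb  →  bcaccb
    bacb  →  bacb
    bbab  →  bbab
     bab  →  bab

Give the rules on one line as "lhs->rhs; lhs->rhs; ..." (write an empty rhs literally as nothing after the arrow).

  | acbc
  | cabcb => ccab
  | abcb => cab
  | cbac

abc->ca; aca->cc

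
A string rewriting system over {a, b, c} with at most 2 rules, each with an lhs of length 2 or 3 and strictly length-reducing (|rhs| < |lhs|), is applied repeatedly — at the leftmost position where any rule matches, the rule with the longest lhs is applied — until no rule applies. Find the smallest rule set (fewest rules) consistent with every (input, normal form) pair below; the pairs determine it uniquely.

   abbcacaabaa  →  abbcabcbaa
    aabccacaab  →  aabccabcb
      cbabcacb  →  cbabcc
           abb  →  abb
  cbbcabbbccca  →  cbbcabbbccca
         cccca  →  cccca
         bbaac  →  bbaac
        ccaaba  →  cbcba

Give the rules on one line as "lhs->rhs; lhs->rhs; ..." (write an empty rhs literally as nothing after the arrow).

  | abbcacaabaa => abbcabcbaa
  | aabccacaab => aabccabcb
  | cbabcacb => cbabcc
  | abb

acb->c; caa->bc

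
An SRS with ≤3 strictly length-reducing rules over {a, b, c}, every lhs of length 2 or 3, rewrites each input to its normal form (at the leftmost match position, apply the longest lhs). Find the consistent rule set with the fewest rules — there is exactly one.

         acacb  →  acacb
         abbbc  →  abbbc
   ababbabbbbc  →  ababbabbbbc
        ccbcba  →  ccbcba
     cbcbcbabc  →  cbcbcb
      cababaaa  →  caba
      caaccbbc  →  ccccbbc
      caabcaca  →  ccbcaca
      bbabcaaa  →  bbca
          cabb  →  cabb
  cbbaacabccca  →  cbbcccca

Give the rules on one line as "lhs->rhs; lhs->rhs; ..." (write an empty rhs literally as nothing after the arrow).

aa->c; abc->

  | acacb
  | abbbc
  | ababbabbbbc
  | ccbcba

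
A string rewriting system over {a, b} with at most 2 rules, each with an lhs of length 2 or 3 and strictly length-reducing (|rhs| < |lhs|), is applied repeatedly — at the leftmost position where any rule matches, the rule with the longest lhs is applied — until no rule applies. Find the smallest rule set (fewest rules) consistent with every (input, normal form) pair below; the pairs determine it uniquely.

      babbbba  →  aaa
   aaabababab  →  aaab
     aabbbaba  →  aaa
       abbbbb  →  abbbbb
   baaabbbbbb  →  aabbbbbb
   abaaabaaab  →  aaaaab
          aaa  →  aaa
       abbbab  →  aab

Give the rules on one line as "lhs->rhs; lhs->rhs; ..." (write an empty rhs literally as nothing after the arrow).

  | babbbba => bbbba => bbaa => aaa
  | aaabababab => aaababab => aaabab => aaab
  | aabbbaba => aabaaba => aaaba => aaa
  | abbbbb

ba->; bba->aa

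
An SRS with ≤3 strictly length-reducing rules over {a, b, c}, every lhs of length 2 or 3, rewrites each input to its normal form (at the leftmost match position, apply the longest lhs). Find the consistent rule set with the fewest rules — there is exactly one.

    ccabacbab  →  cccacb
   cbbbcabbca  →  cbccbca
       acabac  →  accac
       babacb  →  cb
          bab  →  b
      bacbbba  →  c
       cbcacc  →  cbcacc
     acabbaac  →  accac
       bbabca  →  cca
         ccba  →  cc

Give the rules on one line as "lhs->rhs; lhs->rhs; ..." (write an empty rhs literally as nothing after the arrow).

  | ccabacbab => cccacbab => cccacb
  | cbbbcabbca => cbcabbca => cbccbca
  | acabac => accac
  | babacb => bacb => cb

ab->c; ba->; bb->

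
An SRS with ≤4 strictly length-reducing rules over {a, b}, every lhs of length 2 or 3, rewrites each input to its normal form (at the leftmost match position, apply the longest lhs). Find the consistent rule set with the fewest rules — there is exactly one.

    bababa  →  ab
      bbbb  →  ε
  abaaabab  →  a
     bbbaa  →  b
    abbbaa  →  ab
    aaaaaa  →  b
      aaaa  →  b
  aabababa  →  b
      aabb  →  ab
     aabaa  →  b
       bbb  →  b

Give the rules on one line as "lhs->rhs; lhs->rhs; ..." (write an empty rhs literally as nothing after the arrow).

  | bababa => bbaba => aba => ab
  | bbbb => bb => ε
  | abaaabab => abaabab => ababab => abbab => aab => a
  | bbbaa => baa => ba => b

aa->b; aab->a; ba->b; bb->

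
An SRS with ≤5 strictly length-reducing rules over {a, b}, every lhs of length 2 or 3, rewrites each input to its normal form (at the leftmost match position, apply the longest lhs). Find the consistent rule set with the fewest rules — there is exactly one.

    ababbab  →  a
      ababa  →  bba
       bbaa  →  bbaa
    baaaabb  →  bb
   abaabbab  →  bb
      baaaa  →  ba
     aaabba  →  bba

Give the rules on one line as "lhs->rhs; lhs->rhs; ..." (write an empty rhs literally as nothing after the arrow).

  | ababbab => bbbab => aab => a
  | ababa => bba
  | bbaa
  | baaaabb => babb => bb

aaa->; ab->; aba->b; bbb->a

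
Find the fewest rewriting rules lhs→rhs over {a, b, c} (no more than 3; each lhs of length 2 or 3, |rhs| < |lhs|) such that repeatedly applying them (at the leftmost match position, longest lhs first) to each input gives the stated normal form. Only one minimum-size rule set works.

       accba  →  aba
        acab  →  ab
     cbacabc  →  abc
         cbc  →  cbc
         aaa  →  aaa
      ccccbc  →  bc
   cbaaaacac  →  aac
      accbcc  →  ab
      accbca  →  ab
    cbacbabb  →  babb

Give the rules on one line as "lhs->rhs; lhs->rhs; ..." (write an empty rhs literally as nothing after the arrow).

ca->; cba->c; cc->

  | accba => aba
  | acab => ab
  | cbacabc => ccabc => abc
  | cbc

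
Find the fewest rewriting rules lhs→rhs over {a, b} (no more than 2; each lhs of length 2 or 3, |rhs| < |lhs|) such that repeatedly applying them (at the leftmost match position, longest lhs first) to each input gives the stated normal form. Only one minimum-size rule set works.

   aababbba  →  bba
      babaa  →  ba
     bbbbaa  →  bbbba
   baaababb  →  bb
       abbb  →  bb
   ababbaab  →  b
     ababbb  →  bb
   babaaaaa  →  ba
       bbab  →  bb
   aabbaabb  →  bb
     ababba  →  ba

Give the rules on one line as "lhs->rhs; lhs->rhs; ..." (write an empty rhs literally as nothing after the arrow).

aa->a; ab->

  | aababbba => ababbba => abbba => bba
  | babaa => baa => ba
  | bbbbaa => bbbba
  | baaababb => baababb => bababb => babb => bb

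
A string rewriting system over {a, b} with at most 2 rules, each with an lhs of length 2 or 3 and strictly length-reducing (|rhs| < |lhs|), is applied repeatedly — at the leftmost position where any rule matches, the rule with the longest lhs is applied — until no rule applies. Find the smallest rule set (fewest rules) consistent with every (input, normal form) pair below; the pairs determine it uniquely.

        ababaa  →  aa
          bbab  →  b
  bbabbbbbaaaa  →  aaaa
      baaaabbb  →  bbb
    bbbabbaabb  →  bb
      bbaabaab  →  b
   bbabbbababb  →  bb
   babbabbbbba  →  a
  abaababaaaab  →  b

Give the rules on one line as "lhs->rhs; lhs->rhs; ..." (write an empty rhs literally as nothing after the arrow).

ab->b; ba->a

  | ababaa => babaa => abaa => baa => aa
  | bbab => bab => ab => b
  | bbabbbbbaaaa => babbbbbaaaa => abbbbbaaaa => bbbbbaaaa => bbbbaaaa => bbbaaaa => bbaaaa => baaaa => aaaa
  | baaaabbb => aaaabbb => aaabbb => aabbb => abbb => bbb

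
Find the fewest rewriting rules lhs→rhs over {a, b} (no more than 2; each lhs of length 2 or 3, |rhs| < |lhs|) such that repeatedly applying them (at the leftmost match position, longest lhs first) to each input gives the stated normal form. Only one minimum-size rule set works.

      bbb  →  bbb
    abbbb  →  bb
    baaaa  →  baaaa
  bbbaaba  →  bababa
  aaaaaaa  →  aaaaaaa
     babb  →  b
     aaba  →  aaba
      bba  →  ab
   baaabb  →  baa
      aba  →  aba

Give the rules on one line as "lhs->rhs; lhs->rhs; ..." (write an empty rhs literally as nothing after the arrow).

  | bbb
  | abbbb => bb
  | baaaa
  | bbbaaba => bababa

abb->; bba->ab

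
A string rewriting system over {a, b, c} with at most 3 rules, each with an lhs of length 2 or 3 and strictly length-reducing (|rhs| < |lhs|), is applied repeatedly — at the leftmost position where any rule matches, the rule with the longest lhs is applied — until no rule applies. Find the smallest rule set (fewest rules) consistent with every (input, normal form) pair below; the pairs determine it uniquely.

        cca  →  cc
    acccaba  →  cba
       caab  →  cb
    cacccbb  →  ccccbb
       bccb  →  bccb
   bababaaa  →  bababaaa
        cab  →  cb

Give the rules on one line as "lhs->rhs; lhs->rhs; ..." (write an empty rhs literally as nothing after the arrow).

acc->; ca->c

  | cca => cc
  | acccaba => caba => cba
  | caab => cab => cb
  | cacccbb => ccccbb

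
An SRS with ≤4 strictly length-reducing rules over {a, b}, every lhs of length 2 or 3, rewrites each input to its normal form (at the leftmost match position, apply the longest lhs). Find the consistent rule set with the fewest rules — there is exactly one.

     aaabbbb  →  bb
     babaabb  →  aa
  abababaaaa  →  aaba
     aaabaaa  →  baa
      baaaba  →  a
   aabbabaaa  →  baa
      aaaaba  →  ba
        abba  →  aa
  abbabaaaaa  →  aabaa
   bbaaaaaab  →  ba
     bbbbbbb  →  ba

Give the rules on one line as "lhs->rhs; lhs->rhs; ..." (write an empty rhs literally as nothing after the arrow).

  | aaabbbb => bbbbbb => babbb => bb
  | babaabb => aabb => aa
  | abababaaaa => aabaaaa => aabbba => aaba
  | aaabaaa => bbbaaa => baaaa => bbba => baa

aaa->bb; abb->a; bab->; bbb->ba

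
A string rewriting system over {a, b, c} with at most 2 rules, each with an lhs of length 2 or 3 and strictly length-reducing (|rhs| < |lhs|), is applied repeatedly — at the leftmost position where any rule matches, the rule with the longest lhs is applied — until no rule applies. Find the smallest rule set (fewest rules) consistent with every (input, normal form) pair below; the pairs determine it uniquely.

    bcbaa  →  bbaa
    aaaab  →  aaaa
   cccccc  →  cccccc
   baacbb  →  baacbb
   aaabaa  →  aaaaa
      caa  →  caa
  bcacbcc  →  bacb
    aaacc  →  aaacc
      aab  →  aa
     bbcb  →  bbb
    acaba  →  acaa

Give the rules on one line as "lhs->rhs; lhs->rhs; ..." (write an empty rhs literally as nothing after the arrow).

  | bcbaa => bbaa
  | aaaab => aaaa
  | cccccc
  | baacbb

ab->a; bc->b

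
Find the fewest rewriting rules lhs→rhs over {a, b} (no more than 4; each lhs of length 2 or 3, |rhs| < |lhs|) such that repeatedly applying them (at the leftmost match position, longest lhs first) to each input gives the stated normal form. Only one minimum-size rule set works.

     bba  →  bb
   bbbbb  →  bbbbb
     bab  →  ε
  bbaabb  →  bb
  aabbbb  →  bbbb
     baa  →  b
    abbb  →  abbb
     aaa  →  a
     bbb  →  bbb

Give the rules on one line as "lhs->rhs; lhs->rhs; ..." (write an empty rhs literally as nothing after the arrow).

  | bba => bb
  | bbbbb
  | bab => ε
  | bbaabb => bbabb => bb

aa->; ba->b; bab->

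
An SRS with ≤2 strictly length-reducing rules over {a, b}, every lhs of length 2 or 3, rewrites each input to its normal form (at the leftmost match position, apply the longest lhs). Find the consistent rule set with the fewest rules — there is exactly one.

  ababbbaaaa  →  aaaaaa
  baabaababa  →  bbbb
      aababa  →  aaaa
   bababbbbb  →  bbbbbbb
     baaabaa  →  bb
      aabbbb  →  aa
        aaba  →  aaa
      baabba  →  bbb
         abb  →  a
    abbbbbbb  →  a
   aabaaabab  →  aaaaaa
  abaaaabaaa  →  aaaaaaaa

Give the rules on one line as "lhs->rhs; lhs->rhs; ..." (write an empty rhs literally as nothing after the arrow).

ab->a; ba->b

  | ababbbaaaa => aabbbaaaa => aabbaaaa => aabaaaa => aaaaaa
  | baabaababa => babaababa => bbaababa => bbababa => bbbaba => bbbba => bbbb
  | aababa => aaaba => aaaa
  | bababbbbb => bbabbbbb => bbbbbbb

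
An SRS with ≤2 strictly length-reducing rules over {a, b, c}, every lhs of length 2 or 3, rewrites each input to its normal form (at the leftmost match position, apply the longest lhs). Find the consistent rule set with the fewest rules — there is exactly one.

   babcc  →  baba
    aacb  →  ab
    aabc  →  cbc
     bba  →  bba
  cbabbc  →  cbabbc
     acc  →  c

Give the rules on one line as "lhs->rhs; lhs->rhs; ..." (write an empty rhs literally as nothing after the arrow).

  | babcc => baba
  | aacb => ccb => ab
  | aabc => cbc
  | bba

aa->c; cc->a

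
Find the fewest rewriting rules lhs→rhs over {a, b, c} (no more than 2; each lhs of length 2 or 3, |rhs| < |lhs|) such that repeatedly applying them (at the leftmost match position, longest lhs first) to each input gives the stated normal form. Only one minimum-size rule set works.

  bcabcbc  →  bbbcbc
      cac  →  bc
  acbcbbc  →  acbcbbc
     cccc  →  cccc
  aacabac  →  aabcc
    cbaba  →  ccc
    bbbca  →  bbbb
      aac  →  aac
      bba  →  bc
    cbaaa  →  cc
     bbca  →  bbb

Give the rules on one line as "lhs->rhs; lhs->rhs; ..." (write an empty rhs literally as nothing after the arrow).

ba->c; ca->b

  | bcabcbc => bbbcbc
  | cac => bc
  | acbcbbc
  | cccc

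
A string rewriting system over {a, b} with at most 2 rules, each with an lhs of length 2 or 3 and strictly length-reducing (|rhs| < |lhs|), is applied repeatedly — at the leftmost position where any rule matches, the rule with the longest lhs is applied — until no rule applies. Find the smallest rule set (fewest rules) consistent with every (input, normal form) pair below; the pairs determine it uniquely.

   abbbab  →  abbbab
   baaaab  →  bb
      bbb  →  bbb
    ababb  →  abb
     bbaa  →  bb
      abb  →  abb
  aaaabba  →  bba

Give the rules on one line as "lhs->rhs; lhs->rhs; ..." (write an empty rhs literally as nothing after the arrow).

aa->; aba->a

  | abbbab
  | baaaab => baab => bb
  | bbb
  | ababb => abb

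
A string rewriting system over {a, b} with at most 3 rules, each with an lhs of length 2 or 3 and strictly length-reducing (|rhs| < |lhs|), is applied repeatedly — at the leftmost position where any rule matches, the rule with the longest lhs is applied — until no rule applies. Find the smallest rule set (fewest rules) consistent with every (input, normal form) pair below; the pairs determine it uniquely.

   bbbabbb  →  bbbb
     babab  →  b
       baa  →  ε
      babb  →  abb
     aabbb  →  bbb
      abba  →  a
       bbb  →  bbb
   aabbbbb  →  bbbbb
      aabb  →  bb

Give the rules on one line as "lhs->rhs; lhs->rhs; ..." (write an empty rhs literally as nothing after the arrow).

aa->; ba->a; bba->

  | bbbabbb => bbbb
  | babab => abab => aab => b
  | baa => aa => ε
  | babb => abb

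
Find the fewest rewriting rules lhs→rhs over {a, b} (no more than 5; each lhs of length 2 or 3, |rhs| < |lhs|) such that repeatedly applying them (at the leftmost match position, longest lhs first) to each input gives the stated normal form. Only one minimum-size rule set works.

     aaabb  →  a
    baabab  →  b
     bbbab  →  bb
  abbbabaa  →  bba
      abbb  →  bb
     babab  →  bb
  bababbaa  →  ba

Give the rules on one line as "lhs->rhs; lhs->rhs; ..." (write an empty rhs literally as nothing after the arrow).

ab->; aba->; baa->a; bbb->bb

  | aaabb => aab => a
  | baabab => abab => b
  | bbbab => bbab => bb
  | abbbabaa => bbabaa => bba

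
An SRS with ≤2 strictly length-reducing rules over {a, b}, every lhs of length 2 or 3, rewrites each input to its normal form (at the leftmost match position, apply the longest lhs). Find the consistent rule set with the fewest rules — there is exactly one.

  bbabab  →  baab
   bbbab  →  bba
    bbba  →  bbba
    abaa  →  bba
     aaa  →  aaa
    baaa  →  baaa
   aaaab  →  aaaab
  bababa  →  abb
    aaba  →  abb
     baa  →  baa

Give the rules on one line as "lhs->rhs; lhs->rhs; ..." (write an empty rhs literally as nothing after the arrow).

aba->bb; bab->a

  | bbabab => baab
  | bbbab => bba
  | bbba
  | abaa => bba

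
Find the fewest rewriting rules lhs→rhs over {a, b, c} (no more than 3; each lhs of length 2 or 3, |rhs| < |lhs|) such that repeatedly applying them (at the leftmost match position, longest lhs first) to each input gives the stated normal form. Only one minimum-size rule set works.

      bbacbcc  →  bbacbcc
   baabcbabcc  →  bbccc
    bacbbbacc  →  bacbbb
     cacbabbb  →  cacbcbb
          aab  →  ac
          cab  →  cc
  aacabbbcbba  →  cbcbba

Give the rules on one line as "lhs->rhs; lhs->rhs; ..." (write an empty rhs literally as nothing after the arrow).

ab->c; acc->

  | bbacbcc
  | baabcbabcc => baccbabcc => bbabcc => bbccc
  | bacbbbacc => bacbbb
  | cacbabbb => cacbcbb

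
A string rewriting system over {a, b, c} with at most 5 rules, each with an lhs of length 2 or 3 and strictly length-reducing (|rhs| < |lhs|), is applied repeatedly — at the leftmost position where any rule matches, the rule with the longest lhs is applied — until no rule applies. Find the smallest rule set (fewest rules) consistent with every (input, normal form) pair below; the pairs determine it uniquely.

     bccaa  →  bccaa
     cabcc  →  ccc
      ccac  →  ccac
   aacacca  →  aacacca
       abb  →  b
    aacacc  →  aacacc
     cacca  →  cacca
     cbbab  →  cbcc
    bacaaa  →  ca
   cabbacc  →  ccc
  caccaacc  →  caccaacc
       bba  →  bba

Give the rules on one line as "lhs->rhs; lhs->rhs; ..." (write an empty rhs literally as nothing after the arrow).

  | bccaa
  | cabcc => ccc
  | ccac
  | aacacca

aaa->a; ab->; bab->cc; bac->c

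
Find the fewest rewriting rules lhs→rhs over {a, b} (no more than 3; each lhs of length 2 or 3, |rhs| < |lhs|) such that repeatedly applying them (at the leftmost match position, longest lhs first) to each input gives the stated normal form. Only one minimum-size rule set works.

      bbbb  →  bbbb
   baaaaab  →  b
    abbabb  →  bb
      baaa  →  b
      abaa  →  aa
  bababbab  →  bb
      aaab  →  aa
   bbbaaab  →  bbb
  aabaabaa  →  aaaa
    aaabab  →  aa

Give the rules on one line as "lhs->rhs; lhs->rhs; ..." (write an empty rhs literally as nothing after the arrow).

ab->; ba->b; bab->b

  | bbbb
  | baaaaab => baaaab => baaab => baab => bab => b
  | abbabb => babb => bb
  | baaa => baa => ba => b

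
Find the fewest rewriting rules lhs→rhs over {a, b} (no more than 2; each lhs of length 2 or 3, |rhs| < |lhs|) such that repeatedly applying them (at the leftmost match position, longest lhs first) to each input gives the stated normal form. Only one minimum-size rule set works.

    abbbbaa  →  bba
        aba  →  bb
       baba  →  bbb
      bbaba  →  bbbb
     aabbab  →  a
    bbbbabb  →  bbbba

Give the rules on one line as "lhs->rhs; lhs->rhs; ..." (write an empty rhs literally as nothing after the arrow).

  | abbbbaa => abbbaa => abbaa => abaa => bba
  | aba => bb
  | baba => bbb
  | bbaba => bbbb

ab->a; aba->bb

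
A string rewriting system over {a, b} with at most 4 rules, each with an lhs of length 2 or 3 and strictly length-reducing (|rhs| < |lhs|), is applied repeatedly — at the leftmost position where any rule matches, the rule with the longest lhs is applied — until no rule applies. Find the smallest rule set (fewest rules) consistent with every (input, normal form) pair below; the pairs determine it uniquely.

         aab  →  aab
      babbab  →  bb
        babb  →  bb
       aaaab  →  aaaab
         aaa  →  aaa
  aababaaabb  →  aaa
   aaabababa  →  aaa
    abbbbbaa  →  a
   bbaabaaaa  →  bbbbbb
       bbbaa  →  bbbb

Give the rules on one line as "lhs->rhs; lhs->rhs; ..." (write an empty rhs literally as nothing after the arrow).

  | aab
  | babbab => bbab => bb
  | babb => bb
  | aaaab

abb->a; ba->; baa->bb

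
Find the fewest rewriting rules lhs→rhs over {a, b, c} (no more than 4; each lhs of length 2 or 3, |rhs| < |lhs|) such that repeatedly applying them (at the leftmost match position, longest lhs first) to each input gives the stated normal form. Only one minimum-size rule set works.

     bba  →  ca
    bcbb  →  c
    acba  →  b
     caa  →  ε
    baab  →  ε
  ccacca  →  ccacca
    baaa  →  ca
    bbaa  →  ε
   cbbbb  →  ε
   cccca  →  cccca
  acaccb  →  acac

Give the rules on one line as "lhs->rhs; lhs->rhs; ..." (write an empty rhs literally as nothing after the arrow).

aa->b; bb->c; cb->

  | bba => ca
  | bcbb => bb => c
  | acba => aa => b
  | caa => cb => ε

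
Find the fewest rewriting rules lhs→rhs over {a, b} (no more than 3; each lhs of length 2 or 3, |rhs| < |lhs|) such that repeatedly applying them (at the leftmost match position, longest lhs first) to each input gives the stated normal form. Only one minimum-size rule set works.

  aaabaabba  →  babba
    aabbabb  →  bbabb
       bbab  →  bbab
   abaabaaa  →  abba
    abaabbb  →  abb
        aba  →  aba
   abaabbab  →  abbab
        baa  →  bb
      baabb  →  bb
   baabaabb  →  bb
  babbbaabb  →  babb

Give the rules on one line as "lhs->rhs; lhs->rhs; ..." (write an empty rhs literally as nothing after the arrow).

aa->b; bbb->bb

  | aaabaabba => babaabba => babbbba => babbba => babba
  | aabbabb => bbbabb => bbabb
  | bbab
  | abaabaaa => abbbaaa => abbaaa => abbba => abba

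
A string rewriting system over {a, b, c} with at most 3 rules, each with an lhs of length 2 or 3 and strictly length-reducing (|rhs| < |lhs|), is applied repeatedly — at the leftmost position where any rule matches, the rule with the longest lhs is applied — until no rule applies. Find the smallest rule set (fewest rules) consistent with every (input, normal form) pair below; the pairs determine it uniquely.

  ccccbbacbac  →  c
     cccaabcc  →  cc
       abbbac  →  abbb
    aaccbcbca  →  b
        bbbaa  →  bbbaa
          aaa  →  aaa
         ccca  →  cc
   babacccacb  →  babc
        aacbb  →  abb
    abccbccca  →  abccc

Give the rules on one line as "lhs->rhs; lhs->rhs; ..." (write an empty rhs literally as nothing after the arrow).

  | ccccbbacbac => cccbacbac => ccacbac => ccbac => cac => c
  | cccaabcc => ccabcc => cbcc => cc
  | abbbac => abbb
  | aaccbcbca => acbcbca => bcbca => bca => b

ac->; ca->; cb->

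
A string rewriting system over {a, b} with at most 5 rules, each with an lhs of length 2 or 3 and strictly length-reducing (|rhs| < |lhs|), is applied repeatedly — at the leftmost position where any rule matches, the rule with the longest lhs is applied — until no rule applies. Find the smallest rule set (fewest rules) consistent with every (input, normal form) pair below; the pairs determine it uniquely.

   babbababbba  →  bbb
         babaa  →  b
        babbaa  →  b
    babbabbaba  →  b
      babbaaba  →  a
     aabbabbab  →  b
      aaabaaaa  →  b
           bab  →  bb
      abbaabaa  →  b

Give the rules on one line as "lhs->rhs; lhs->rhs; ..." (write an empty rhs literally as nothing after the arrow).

ab->b; abb->; ba->b; bba->ab

  | babbababbba => bbbababbba => babbabbba => bbbabbba => babbbba => bbbbba => bbbab => babb => bbb
  | babaa => bbaa => aba => ba => b
  | babbaa => bbbaa => baba => bba => ab => b
  | babbabbaba => bbbabbaba => babbbaba => bbbbaba => bbabba => abbba => ba => b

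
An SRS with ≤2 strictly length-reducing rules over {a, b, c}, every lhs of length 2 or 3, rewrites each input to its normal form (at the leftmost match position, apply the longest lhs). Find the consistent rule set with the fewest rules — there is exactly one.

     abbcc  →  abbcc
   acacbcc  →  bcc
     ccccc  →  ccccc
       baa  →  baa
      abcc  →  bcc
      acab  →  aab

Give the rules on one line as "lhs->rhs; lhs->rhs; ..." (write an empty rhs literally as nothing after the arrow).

  | abbcc
  | acacbcc => aacbcc => aabcc => abcc => bcc
  | ccccc
  | baa

abc->bc; ac->a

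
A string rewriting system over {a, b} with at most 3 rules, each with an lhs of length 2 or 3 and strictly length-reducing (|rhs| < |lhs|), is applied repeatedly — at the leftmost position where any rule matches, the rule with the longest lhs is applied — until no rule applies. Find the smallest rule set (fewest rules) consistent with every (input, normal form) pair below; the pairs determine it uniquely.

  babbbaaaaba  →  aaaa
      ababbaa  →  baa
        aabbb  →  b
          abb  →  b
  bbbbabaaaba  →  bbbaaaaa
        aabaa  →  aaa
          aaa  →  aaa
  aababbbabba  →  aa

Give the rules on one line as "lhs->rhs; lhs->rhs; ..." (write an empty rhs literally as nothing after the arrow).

  | babbbaaaaba => aabbaaaaba => abaaaaba => aaaaba => aaaa
  | ababbaa => abbaa => baa
  | aabbb => abb => b
  | abb => b

ab->; bab->aa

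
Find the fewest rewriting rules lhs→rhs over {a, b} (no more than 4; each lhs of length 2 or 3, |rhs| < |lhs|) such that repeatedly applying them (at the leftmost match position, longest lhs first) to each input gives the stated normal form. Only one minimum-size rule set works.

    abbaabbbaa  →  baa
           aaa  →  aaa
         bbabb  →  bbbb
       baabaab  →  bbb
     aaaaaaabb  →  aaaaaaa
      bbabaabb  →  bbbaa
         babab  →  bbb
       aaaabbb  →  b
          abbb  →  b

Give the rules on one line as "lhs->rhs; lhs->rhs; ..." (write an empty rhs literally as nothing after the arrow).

ab->b; abb->a; bab->bb

  | abbaabbbaa => aaabbbaa => aaabaa => aabaa => abaa => baa
  | aaa
  | bbabb => bbbb
  | baabaab => babaab => bbaab => bbab => bbb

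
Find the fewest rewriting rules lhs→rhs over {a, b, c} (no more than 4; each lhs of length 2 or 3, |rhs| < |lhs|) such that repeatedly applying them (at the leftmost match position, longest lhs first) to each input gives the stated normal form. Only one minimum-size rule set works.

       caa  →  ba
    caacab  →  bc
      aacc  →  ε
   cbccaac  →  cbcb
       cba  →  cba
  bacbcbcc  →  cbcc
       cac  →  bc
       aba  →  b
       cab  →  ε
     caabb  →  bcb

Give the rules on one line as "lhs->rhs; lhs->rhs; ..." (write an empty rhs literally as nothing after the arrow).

ab->c; ac->; bb->; ca->b

  | caa => ba
  | caacab => bacab => bab => bc
  | aacc => ac => ε
  | cbccaac => cbcbac => cbcb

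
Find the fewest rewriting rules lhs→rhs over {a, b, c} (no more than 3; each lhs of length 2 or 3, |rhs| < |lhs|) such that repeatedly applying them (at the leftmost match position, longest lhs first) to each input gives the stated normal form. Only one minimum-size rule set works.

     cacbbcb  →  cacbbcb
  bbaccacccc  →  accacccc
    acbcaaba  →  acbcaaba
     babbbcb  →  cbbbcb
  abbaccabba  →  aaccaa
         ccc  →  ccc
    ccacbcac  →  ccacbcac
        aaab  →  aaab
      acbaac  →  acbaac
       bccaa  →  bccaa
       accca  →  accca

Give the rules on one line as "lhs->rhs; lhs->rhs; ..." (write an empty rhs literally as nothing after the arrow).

  | cacbbcb
  | bbaccacccc => accacccc
  | acbcaaba
  | babbbcb => cbbbcb

bab->cb; bba->a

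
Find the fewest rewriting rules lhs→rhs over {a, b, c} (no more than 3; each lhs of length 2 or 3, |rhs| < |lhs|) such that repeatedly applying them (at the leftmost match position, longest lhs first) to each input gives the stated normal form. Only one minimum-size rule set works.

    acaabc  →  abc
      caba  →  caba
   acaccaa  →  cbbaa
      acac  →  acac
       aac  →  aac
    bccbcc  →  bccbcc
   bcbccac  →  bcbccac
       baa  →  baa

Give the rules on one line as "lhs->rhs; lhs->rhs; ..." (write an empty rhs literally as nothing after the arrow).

  | acaabc => abc
  | caba
  | acaccaa => accbaa => cbbaa
  | acac

acc->cb; caa->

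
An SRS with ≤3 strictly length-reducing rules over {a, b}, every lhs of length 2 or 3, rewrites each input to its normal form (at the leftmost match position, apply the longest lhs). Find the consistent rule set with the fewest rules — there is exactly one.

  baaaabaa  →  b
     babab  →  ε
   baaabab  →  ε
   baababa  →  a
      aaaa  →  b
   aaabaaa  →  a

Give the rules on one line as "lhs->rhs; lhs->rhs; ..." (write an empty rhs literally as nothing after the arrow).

aa->b; ab->; ba->a

  | baaaabaa => aaaabaa => baabaa => aabaa => bbaa => baa => aa => b
  | babab => abab => ab => ε
  | baaabab => aaabab => babab => abab => ab => ε
  | baababa => aababa => bbaba => baba => aba => a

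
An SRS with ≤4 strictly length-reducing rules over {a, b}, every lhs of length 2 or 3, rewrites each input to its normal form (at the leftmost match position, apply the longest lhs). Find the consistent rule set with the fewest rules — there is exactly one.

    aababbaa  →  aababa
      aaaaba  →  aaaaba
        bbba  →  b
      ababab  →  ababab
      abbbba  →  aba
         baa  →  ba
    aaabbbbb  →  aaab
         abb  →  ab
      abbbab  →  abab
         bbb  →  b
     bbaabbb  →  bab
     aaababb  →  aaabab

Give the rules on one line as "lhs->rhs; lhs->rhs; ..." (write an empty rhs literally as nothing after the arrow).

abb->ab; baa->ba; bb->b; bba->b

  | aababbaa => aababaa => aababa
  | aaaaba
  | bbba => bba => b
  | ababab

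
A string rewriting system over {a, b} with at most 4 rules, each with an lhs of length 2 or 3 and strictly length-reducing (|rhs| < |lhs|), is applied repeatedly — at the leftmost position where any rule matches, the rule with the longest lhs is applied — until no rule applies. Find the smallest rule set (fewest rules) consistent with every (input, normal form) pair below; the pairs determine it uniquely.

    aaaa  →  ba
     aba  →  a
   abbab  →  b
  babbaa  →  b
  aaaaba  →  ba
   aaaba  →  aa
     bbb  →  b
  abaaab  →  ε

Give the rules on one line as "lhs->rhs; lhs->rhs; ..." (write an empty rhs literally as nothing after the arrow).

aaa->b; ab->; bb->; bba->aa

  | aaaa => ba
  | aba => a
  | abbab => bab => b
  | babbaa => bbaa => aaa => b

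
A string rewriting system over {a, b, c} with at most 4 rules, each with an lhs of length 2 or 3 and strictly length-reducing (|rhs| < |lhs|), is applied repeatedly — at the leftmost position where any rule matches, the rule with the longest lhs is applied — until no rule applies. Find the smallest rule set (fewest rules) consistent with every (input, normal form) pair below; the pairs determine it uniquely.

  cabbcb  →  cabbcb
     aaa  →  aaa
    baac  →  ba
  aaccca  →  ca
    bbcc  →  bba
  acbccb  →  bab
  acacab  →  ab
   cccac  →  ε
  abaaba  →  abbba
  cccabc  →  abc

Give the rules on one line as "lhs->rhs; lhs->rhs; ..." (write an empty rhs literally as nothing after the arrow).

  | cabbcb
  | aaa
  | baac => ba
  | aaccca => acca => ca

aab->bb; ac->; cc->a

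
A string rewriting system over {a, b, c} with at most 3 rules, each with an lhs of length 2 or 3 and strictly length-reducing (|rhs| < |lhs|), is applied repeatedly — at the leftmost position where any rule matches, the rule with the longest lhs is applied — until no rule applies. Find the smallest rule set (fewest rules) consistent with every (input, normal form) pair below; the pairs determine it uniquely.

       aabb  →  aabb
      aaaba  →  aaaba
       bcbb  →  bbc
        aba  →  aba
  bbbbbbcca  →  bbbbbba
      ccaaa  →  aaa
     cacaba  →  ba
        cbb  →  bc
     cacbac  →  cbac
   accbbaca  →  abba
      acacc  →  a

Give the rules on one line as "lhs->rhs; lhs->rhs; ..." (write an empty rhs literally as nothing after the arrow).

ca->; cbb->bc; cc->

  | aabb
  | aaaba
  | bcbb => bbc
  | aba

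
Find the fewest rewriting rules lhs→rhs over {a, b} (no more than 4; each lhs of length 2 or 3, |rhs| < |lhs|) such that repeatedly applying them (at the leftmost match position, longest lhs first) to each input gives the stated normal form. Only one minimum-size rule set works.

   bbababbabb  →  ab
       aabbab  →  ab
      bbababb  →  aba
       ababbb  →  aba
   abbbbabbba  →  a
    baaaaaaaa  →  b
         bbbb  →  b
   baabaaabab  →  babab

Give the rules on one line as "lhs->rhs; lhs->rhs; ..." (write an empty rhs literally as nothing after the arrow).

  | bbababbabb => ababbabb => abaabb => abbbb => ab
  | aabbab => bbbab => ab
  | bbababb => ababb => aba
  | ababbb => aba

aa->b; bb->; bbb->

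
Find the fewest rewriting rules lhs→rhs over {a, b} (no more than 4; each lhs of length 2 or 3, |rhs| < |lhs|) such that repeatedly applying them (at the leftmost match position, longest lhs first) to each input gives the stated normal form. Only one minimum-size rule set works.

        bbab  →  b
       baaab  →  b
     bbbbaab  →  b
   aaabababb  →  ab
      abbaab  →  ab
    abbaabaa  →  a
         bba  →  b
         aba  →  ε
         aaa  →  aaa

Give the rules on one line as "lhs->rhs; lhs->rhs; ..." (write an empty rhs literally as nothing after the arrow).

  | bbab => bab => bb => b
  | baaab => baab => bab => bb => b
  | bbbbaab => bbbaab => bbaab => baab => bab => bb => b
  | aaabababb => aababb => abb => ab

aba->; ba->b; bb->b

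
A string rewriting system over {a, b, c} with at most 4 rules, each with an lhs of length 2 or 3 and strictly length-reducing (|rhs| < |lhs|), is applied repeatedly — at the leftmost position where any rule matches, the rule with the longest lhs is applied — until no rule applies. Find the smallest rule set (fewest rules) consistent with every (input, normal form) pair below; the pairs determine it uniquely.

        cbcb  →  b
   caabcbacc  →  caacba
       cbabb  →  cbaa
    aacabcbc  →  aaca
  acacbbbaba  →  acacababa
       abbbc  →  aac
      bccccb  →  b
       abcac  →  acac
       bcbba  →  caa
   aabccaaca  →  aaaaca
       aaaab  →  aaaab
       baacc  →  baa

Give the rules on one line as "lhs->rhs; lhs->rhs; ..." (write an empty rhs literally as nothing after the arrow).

bb->a; bc->c; cc->

  | cbcb => ccb => b
  | caabcbacc => caacbacc => caacba
  | cbabb => cbaa
  | aacabcbc => aacacbc => aacacc => aaca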